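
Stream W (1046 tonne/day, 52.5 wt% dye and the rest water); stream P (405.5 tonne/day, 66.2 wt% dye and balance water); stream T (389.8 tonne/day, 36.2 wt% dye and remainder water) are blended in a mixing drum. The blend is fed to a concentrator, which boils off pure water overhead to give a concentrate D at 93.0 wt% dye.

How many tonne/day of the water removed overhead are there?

dye entering = 1046×0.525 + 405.5×0.662 + 389.8×0.362 = 958.7 tonne/day.
All dye reports to D, so D = 958.7/0.930 = 1030.9 tonne/day.
Total feed = 1841.3 tonne/day; overhead = 1841.3 − 1030.9 = 810.44 tonne/day.

810.4 tonne/day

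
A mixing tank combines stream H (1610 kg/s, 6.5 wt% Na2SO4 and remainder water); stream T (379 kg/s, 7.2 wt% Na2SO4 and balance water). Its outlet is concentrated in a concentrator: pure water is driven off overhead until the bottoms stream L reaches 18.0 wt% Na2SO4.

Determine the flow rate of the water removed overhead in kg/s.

1256 kg/s

Na2SO4 entering = 1610×0.065 + 379×0.072 = 131.94 kg/s.
All Na2SO4 reports to L, so L = 131.94/0.180 = 732.99 kg/s.
Total feed = 1989 kg/s; overhead = 1989 − 732.99 = 1256 kg/s.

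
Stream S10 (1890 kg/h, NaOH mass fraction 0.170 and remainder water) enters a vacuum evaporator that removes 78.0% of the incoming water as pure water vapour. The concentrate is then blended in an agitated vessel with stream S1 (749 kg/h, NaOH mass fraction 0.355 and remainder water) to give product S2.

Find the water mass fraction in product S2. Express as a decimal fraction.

Vapour removed = 0.780×0.830×1890 = 1223.6 kg/h; concentrate = 666.41 kg/h.
water reaching the mixer = 345.11 (from concentrate) + 749×0.645 = 828.22 kg/h.
Product flow = 666.41 + 749 = 1415.4 kg/h; water fraction = 0.585.

0.585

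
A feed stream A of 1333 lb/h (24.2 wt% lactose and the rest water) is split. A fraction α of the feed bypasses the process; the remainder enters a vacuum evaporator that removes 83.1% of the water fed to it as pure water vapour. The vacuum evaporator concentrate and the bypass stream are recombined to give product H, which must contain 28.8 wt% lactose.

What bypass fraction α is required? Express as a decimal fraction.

All 1333×0.242 = 322.59 lb/h of lactose reaches H, so H = 322.59/0.288 = 1120.1 lb/h and vapour = 212.91 lb/h.
The evaporator receives (1−α)·1333 of feed at 0.758 water and removes 0.831 of that water:
0.831×0.758×(1−α)×1333 = 212.91
(1−α) = 212.91/839.65 = 0.2536;  α = 0.7464.

0.746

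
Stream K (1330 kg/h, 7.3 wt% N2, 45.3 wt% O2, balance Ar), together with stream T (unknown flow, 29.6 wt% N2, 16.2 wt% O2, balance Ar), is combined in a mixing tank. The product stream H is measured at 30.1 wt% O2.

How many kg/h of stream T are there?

1454 kg/h

Let T be the unknown flow. Total out = 1330 + T.
O2 balance: 602.49 + 0.162·T = 0.301·(1330 + T)
(0.162 − 0.301)·T = 0.301×1330 − 602.49 = -202.16
T = -202.16 / -0.139 = 1454.4 kg/h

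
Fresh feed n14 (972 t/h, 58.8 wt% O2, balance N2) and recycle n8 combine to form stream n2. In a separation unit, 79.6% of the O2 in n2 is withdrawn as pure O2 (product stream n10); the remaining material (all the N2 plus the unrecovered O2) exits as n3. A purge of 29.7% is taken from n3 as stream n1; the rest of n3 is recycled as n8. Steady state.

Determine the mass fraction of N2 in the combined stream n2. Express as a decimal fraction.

0.6690

N2 enters only via n14 and leaves only via the purge: 972×0.412 = 0.297×(N2 in n3), and the separation unit passes all N2, so N2 in n2 = N2 in n3 = 1348.4 t/h.
O2 in n2: m_A = 972×0.588 + (1−0.297)·(1−0.796)·m_A, so m_A = 571.54/0.8566 = 667.22 t/h.
n2 = 667.22 + 1348.4 = 2015.6 t/h.
N2 fraction in n2 = 1348.4/2015.6 = 0.6690.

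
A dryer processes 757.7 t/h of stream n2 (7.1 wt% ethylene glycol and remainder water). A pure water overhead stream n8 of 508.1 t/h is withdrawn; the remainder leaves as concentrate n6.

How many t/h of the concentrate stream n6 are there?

249.6 t/h

Concentrate = 757.7 − 508.1 = 249.6 t/h.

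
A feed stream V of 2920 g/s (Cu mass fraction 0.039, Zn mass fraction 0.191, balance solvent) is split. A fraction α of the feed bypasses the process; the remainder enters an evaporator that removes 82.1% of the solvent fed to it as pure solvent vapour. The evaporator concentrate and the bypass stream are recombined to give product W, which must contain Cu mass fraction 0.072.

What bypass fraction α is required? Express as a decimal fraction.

All 2920×0.039 = 113.88 g/s of Cu reaches W, so W = 113.88/0.072 = 1581.7 g/s and vapour = 1338.3 g/s.
The evaporator receives (1−α)·2920 of feed at 0.770 solvent and removes 0.821 of that solvent:
0.821×0.770×(1−α)×2920 = 1338.3
(1−α) = 1338.3/1845.9 = 0.7250;  α = 0.2750.

0.275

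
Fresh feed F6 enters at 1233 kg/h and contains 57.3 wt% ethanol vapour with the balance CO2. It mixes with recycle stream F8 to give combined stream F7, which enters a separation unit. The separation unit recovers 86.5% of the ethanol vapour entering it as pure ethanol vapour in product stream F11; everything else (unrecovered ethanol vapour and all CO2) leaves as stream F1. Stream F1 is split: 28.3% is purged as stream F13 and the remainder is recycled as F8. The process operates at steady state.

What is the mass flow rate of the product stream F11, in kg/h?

676.6 kg/h

ethanol vapour in F7: m_A = 1233×0.573 + (1−0.283)·(1−0.865)·m_A, so m_A = 706.51/0.9032 = 782.22 kg/h.
Product F11 = 0.865×782.22 = 676.62 kg/h.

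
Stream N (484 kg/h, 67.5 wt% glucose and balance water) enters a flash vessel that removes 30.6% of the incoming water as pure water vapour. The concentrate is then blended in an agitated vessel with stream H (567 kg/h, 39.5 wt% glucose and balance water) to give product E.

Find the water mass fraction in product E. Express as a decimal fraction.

0.4509

Vapour removed = 0.306×0.325×484 = 48.134 kg/h; concentrate = 435.87 kg/h.
water reaching the mixer = 109.17 (from concentrate) + 567×0.605 = 452.2 kg/h.
Product flow = 435.87 + 567 = 1002.9 kg/h; water fraction = 0.4509.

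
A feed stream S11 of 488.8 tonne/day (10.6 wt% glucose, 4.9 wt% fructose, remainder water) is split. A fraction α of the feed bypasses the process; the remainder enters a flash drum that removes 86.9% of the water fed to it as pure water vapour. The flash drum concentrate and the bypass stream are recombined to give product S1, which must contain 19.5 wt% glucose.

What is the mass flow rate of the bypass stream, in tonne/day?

185 tonne/day

All 488.8×0.106 = 51.813 tonne/day of glucose reaches S1, so S1 = 51.813/0.195 = 265.71 tonne/day and vapour = 223.09 tonne/day.
The evaporator receives (1−α)·488.8 of feed at 0.845 water and removes 0.869 of that water:
0.869×0.845×(1−α)×488.8 = 223.09
(1−α) = 223.09/358.93 = 0.6216;  α = 0.3784.
Bypass flow = 0.3784×488.8 = 184.98 tonne/day.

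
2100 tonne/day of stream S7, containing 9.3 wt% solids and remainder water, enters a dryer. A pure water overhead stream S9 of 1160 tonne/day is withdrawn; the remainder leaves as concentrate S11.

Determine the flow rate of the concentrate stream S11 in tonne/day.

940 tonne/day

Concentrate = 2100 − 1160 = 940 tonne/day.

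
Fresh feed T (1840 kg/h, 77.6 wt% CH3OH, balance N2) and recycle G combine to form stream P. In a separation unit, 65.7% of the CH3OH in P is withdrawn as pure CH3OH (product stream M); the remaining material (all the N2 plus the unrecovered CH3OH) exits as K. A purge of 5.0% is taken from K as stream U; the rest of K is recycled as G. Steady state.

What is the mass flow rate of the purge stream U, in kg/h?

448.5 kg/h

N2 enters only via T and leaves only via the purge: 1840×0.224 = 0.050×(N2 in K), and the separation unit passes all N2, so N2 in P = N2 in K = 8243.2 kg/h.
CH3OH in P: m_A = 1840×0.776 + (1−0.050)·(1−0.657)·m_A, so m_A = 1427.8/0.6742 = 2118 kg/h.
K = (1−0.657)×2118 + 8243.2 = 8969.7 kg/h.
Purge U = 0.050×8969.7 = 448.48 kg/h.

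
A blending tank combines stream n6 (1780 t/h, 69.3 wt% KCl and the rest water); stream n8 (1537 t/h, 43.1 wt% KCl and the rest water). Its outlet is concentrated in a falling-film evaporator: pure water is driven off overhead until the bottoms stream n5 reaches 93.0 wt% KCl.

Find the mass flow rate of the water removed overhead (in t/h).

KCl entering = 1780×0.693 + 1537×0.431 = 1896 t/h.
All KCl reports to n5, so n5 = 1896/0.930 = 2038.7 t/h.
Total feed = 3317 t/h; overhead = 3317 − 2038.7 = 1278.3 t/h.

1278 t/h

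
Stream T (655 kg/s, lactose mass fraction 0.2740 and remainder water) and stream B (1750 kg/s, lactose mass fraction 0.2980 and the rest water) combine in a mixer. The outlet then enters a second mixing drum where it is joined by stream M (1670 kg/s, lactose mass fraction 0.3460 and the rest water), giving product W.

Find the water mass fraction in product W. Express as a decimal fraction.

0.6862

Overall, product flow = 4075 kg/s.
water in = 655×0.726 + 1750×0.702 + 1670×0.654 = 2796.2 kg/s.
water fraction in W = 0.6862.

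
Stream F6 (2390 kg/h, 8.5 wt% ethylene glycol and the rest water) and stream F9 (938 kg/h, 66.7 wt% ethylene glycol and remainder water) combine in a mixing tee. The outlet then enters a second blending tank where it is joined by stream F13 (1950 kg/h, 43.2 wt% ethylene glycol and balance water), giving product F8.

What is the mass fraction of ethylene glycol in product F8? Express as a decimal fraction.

0.317

Overall, product flow = 5278 kg/h.
ethylene glycol in = 2390×0.085 + 938×0.667 + 1950×0.432 = 1671.2 kg/h.
ethylene glycol fraction in F8 = 0.317.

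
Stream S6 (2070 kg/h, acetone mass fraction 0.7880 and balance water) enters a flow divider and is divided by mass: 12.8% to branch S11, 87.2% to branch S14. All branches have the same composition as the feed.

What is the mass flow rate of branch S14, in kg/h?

1805 kg/h

Branch S14 flow = 0.872×2070 = 1805 kg/h.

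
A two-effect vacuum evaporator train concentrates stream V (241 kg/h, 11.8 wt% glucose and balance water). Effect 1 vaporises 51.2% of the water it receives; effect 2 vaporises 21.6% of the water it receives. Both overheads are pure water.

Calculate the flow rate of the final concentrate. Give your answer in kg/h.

water in feed = 241×0.882 = 212.56 kg/h.
After stage 1: water left = (1−0.512)×212.56 = 103.73; stream total = 132.17 kg/h.
After stage 2: water left = (1−0.216)×103.73 = 81.325; final concentrate = 109.76 kg/h.

109.8 kg/h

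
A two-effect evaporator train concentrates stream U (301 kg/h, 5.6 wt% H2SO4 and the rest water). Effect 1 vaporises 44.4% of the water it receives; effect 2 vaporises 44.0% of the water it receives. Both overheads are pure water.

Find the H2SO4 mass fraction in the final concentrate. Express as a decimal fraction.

water in feed = 301×0.944 = 284.14 kg/h.
After stage 1: water left = (1−0.444)×284.14 = 157.98; stream total = 174.84 kg/h.
After stage 2: water left = (1−0.440)×157.98 = 88.471; final concentrate = 105.33 kg/h.
H2SO4 fraction = 16.856/105.33 = 0.160.

0.160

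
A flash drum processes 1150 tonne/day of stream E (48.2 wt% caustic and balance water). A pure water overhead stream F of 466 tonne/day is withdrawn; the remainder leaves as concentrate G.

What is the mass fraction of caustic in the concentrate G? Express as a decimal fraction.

caustic is not removed: 1150×0.482 = 554.3 tonne/day of caustic enters G.
Concentrate = 1150 − 466 = 684 tonne/day.
Mass fraction = 554.3/684 = 0.8104.

0.8104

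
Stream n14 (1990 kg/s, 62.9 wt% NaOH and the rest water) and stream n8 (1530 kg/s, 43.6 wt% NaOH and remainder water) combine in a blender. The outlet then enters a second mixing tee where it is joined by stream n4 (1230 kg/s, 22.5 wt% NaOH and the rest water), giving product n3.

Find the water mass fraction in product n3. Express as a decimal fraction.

Overall, product flow = 4750 kg/s.
water in = 1990×0.371 + 1530×0.564 + 1230×0.775 = 2554.5 kg/s.
water fraction in n3 = 0.538.

0.538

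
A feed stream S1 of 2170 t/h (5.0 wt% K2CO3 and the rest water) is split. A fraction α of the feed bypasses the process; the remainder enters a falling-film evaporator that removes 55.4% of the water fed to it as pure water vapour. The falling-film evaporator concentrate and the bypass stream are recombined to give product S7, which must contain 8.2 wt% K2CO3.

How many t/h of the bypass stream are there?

561 t/h

All 2170×0.050 = 108.5 t/h of K2CO3 reaches S7, so S7 = 108.5/0.082 = 1323.2 t/h and vapour = 846.83 t/h.
The evaporator receives (1−α)·2170 of feed at 0.950 water and removes 0.554 of that water:
0.554×0.950×(1−α)×2170 = 846.83
(1−α) = 846.83/1142.1 = 0.7415;  α = 0.2585.
Bypass flow = 0.2585×2170 = 560.98 t/h.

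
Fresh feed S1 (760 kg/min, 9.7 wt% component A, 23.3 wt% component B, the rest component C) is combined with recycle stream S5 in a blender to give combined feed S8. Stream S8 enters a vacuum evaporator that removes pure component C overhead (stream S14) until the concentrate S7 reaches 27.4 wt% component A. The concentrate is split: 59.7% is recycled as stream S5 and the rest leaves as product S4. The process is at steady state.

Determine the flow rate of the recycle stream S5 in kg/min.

398.6 kg/min

Overall component A balance (none leaves overhead): component A in fresh feed = component A in product, i.e. 760×0.097 = (1−0.597)·S7·0.274.
S7 = 73.72/(0.274×0.403) = 667.62 kg/min.
Recycle S5 = 0.597×667.62 = 398.57 kg/min.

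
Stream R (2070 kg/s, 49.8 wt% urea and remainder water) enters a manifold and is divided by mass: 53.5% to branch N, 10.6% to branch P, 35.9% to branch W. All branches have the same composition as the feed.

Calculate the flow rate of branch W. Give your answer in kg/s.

Branch W flow = 0.359×2070 = 743.13 kg/s.

743.1 kg/s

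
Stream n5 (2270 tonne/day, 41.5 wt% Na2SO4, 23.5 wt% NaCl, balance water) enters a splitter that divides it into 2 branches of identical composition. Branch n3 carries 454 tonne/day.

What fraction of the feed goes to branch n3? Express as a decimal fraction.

0.200

Fraction to n3 = 454/2270 = 0.2000.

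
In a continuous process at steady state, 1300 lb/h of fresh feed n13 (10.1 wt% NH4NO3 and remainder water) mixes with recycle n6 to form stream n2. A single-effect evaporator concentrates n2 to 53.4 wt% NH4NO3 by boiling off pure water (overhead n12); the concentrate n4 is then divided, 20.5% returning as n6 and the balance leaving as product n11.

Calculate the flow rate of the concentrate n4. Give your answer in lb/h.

Overall NH4NO3 balance (none leaves overhead): NH4NO3 in fresh feed = NH4NO3 in product, i.e. 1300×0.101 = (1−0.205)·n4·0.534.
n4 = 131.3/(0.534×0.795) = 309.28 lb/h.

309.3 lb/h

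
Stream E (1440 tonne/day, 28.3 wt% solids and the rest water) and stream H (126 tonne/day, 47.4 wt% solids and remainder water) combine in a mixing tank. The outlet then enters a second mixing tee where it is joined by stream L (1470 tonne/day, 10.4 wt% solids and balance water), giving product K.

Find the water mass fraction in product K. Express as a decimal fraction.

Overall, product flow = 3036 tonne/day.
water in = 1440×0.717 + 126×0.526 + 1470×0.896 = 2415.9 tonne/day.
water fraction in K = 0.796.

0.796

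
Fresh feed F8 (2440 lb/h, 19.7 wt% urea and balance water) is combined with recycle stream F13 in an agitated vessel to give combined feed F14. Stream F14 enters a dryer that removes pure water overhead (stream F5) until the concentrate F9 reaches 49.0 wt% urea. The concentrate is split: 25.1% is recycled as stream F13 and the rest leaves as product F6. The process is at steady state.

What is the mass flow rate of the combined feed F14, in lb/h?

2769 lb/h

Overall urea balance (none leaves overhead): urea in fresh feed = urea in product, i.e. 2440×0.197 = (1−0.251)·F9·0.490.
F9 = 480.68/(0.490×0.749) = 1309.7 lb/h.
Recycle F13 = 0.251×1309.7 = 328.74 lb/h.
Combined feed F14 = 2440 + 328.74 = 2768.7 lb/h.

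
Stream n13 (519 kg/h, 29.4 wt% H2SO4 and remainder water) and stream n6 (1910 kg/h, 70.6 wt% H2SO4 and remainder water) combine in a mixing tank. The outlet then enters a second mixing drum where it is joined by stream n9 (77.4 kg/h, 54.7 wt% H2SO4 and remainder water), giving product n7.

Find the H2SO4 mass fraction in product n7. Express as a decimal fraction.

Overall, product flow = 2506.4 kg/h.
H2SO4 in = 519×0.294 + 1910×0.706 + 77.4×0.547 = 1543.4 kg/h.
H2SO4 fraction in n7 = 0.616.

0.616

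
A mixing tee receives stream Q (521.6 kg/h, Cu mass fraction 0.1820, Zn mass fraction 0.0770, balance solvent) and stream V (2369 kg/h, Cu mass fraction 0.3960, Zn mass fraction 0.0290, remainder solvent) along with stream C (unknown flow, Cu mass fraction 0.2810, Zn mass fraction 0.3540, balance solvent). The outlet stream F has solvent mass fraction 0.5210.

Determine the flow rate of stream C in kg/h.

1556 kg/h

Let C be the unknown flow. Total out = 2890.6 + C.
solvent balance: 1748.7 + 0.365·C = 0.521·(2890.6 + C)
(0.365 − 0.521)·C = 0.521×2890.6 − 1748.7 = -242.68
C = -242.68 / -0.156 = 1555.6 kg/h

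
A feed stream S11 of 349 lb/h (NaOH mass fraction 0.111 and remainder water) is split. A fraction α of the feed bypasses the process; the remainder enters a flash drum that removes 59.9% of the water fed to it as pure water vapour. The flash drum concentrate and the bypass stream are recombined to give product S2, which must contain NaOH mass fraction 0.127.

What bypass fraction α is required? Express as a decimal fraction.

All 349×0.111 = 38.739 lb/h of NaOH reaches S2, so S2 = 38.739/0.127 = 305.03 lb/h and vapour = 43.969 lb/h.
The evaporator receives (1−α)·349 of feed at 0.889 water and removes 0.599 of that water:
0.599×0.889×(1−α)×349 = 43.969
(1−α) = 43.969/185.85 = 0.2366;  α = 0.7634.

0.763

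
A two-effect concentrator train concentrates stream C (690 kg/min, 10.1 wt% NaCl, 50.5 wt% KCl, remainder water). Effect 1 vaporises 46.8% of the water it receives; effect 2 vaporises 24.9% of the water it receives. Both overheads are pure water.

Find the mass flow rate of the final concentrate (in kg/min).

water in feed = 690×0.394 = 271.86 kg/min.
After stage 1: water left = (1−0.468)×271.86 = 144.63; stream total = 562.77 kg/min.
After stage 2: water left = (1−0.249)×144.63 = 108.62; final concentrate = 526.76 kg/min.

526.8 kg/min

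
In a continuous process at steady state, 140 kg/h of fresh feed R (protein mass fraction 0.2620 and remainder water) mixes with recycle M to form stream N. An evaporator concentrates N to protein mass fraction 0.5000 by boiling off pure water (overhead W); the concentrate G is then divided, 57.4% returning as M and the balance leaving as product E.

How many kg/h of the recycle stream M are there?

Overall protein balance (none leaves overhead): protein in fresh feed = protein in product, i.e. 140×0.262 = (1−0.574)·G·0.500.
G = 36.68/(0.500×0.426) = 172.21 kg/h.
Recycle M = 0.574×172.21 = 98.847 kg/h.

98.85 kg/h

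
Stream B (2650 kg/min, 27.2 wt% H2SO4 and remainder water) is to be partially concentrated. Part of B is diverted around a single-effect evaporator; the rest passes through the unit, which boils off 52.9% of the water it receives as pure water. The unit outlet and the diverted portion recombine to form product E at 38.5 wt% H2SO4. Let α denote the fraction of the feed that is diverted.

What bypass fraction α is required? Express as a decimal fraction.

All 2650×0.272 = 720.8 kg/min of H2SO4 reaches E, so E = 720.8/0.385 = 1872.2 kg/min and vapour = 777.79 kg/min.
The evaporator receives (1−α)·2650 of feed at 0.728 water and removes 0.529 of that water:
0.529×0.728×(1−α)×2650 = 777.79
(1−α) = 777.79/1020.5 = 0.7621;  α = 0.2379.

0.238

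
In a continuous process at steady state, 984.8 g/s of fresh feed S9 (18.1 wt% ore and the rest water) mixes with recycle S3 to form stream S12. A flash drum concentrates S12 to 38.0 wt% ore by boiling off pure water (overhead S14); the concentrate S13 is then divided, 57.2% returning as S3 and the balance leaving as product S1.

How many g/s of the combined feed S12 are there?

1612 g/s

Overall ore balance (none leaves overhead): ore in fresh feed = ore in product, i.e. 984.8×0.181 = (1−0.572)·S13·0.380.
S13 = 178.25/(0.380×0.428) = 1096 g/s.
Recycle S3 = 0.572×1096 = 626.9 g/s.
Combined feed S12 = 984.8 + 626.9 = 1611.7 g/s.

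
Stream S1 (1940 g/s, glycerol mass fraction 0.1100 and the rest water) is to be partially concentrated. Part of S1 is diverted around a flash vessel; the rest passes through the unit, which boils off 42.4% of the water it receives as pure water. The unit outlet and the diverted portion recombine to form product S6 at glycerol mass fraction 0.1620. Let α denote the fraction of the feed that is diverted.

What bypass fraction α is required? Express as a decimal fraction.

All 1940×0.110 = 213.4 g/s of glycerol reaches S6, so S6 = 213.4/0.162 = 1317.3 g/s and vapour = 622.72 g/s.
The evaporator receives (1−α)·1940 of feed at 0.890 water and removes 0.424 of that water:
0.424×0.890×(1−α)×1940 = 622.72
(1−α) = 622.72/732.08 = 0.8506;  α = 0.1494.

0.149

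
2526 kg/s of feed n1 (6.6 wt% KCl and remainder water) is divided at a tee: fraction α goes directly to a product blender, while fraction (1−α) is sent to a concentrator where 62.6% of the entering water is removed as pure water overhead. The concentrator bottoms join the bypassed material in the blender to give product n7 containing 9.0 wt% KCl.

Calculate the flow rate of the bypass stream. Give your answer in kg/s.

All 2526×0.066 = 166.72 kg/s of KCl reaches n7, so n7 = 166.72/0.090 = 1852.4 kg/s and vapour = 673.6 kg/s.
The evaporator receives (1−α)·2526 of feed at 0.934 water and removes 0.626 of that water:
0.626×0.934×(1−α)×2526 = 673.6
(1−α) = 673.6/1476.9 = 0.4561;  α = 0.5439.
Bypass flow = 0.5439×2526 = 1373.9 kg/s.

1374 kg/s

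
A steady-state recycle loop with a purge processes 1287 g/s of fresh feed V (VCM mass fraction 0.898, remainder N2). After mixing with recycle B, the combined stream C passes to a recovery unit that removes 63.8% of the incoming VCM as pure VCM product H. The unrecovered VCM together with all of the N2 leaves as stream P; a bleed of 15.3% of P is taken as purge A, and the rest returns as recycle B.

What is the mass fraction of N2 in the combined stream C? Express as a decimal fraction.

N2 enters only via V and leaves only via the purge: 1287×0.102 = 0.153×(N2 in P), and the recovery unit passes all N2, so N2 in C = N2 in P = 858 g/s.
VCM in C: m_A = 1287×0.898 + (1−0.153)·(1−0.638)·m_A, so m_A = 1155.7/0.6934 = 1666.8 g/s.
C = 1666.8 + 858 = 2524.8 g/s.
N2 fraction in C = 858/2524.8 = 0.340.

0.340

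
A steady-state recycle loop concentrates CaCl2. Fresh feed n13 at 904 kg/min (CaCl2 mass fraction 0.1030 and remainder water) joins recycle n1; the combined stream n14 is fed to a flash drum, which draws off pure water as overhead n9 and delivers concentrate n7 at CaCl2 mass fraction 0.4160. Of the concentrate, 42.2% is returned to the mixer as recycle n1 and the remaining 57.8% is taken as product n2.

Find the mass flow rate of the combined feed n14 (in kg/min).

1067 kg/min

Overall CaCl2 balance (none leaves overhead): CaCl2 in fresh feed = CaCl2 in product, i.e. 904×0.103 = (1−0.422)·n7·0.416.
n7 = 93.112/(0.416×0.578) = 387.24 kg/min.
Recycle n1 = 0.422×387.24 = 163.42 kg/min.
Combined feed n14 = 904 + 163.42 = 1067.4 kg/min.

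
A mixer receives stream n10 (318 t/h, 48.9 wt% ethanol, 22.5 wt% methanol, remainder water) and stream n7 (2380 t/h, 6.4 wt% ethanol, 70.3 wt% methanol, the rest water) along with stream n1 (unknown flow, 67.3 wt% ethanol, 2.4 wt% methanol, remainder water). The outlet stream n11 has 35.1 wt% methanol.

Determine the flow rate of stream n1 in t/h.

2439 t/h

Let n1 be the unknown flow. Total out = 2698 + n1.
methanol balance: 1744.7 + 0.024·n1 = 0.351·(2698 + n1)
(0.024 − 0.351)·n1 = 0.351×2698 − 1744.7 = -797.69
n1 = -797.69 / -0.327 = 2439.4 t/h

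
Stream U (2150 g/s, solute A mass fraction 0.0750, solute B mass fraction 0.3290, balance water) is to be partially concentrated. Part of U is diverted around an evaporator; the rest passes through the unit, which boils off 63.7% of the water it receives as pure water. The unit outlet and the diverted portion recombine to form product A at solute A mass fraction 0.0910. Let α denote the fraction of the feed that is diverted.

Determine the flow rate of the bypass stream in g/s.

1154 g/s

All 2150×0.075 = 161.25 g/s of solute A reaches A, so A = 161.25/0.091 = 1772 g/s and vapour = 378.02 g/s.
The evaporator receives (1−α)·2150 of feed at 0.596 water and removes 0.637 of that water:
0.637×0.596×(1−α)×2150 = 378.02
(1−α) = 378.02/816.25 = 0.4631;  α = 0.5369.
Bypass flow = 0.5369×2150 = 1154.3 g/s.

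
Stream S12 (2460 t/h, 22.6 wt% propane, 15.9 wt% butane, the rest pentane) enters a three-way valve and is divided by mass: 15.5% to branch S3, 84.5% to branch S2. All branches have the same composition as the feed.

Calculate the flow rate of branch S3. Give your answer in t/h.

Branch S3 flow = 0.155×2460 = 381.3 t/h.

381.3 t/h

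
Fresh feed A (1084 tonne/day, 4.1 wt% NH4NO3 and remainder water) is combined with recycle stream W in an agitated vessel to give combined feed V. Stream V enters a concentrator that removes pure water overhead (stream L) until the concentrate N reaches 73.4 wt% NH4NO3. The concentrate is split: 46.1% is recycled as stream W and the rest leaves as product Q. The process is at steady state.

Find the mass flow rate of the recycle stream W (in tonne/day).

Overall NH4NO3 balance (none leaves overhead): NH4NO3 in fresh feed = NH4NO3 in product, i.e. 1084×0.041 = (1−0.461)·N·0.734.
N = 44.444/(0.734×0.539) = 112.34 tonne/day.
Recycle W = 0.461×112.34 = 51.788 tonne/day.

51.79 tonne/day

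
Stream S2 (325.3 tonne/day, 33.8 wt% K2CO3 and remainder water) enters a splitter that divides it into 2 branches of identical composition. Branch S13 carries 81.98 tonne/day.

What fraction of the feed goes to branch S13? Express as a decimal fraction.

0.252

Fraction to S13 = 81.98/325.3 = 0.2520.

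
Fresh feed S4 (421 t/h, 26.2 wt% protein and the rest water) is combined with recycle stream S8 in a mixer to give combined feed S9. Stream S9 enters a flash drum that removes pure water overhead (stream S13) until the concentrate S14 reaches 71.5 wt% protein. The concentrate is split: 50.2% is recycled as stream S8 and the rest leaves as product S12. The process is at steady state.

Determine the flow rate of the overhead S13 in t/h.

Overall protein balance (none leaves overhead): protein in fresh feed = protein in product, i.e. 421×0.262 = (1−0.502)·S14·0.715.
S14 = 110.3/(0.715×0.498) = 309.78 t/h.
Recycle S8 = 0.502×309.78 = 155.51 t/h.
Combined feed S9 = 421 + 155.51 = 576.51 t/h.
Overhead S13 = S9 − S14 = 576.51 − 309.78 = 266.73 t/h.

266.7 t/h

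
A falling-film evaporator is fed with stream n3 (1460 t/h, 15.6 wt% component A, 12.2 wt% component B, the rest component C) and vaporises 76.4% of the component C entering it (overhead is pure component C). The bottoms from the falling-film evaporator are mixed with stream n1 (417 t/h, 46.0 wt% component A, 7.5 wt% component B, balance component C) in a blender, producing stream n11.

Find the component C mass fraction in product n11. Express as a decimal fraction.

0.4131

Vapour removed = 0.764×0.722×1460 = 805.35 t/h; concentrate = 654.65 t/h.
component C reaching the mixer = 248.77 (from concentrate) + 417×0.465 = 442.68 t/h.
Product flow = 654.65 + 417 = 1071.7 t/h; component C fraction = 0.4131.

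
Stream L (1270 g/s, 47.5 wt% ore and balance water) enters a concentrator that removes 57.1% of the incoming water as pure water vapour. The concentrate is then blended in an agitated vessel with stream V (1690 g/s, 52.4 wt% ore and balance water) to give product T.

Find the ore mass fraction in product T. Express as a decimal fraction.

0.577

Vapour removed = 0.571×0.525×1270 = 380.71 g/s; concentrate = 889.29 g/s.
ore reaching the mixer = 603.25 (from concentrate) + 1690×0.524 = 1488.8 g/s.
Product flow = 889.29 + 1690 = 2579.3 g/s; ore fraction = 0.577.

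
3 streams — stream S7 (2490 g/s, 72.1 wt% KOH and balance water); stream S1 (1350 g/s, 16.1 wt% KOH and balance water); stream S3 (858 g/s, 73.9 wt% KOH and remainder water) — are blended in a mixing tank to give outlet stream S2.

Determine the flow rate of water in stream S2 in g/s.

water out = water in = 2490×0.279 + 1350×0.839 + 858×0.261 = 2051.3 g/s.

2051 g/s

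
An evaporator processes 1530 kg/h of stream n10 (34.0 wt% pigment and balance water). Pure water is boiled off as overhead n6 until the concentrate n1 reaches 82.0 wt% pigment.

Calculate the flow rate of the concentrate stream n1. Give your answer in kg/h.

634.4 kg/h

pigment is conserved: 1530×0.340 = 520.2 kg/h all reports to the concentrate.
Concentrate = 520.2/(target fraction) = 634.39 kg/h.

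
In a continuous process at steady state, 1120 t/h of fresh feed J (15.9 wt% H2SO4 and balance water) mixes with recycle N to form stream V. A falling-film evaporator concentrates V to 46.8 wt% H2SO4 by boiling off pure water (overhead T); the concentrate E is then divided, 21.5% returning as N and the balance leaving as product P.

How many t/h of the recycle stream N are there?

104.2 t/h

Overall H2SO4 balance (none leaves overhead): H2SO4 in fresh feed = H2SO4 in product, i.e. 1120×0.159 = (1−0.215)·E·0.468.
E = 178.08/(0.468×0.785) = 484.73 t/h.
Recycle N = 0.215×484.73 = 104.22 t/h.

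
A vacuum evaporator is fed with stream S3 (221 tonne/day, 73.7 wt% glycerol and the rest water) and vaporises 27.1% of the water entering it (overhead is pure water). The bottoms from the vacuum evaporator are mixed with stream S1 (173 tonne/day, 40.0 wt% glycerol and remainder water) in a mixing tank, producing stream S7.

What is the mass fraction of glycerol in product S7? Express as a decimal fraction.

0.614

Vapour removed = 0.271×0.263×221 = 15.751 tonne/day; concentrate = 205.25 tonne/day.
glycerol reaching the mixer = 162.88 (from concentrate) + 173×0.400 = 232.08 tonne/day.
Product flow = 205.25 + 173 = 378.25 tonne/day; glycerol fraction = 0.614.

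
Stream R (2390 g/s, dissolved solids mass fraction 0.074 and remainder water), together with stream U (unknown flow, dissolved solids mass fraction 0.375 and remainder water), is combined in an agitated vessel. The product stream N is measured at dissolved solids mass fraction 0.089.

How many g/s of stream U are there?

Let U be the unknown flow. Total out = 2390 + U.
dissolved solids balance: 176.86 + 0.375·U = 0.089·(2390 + U)
(0.375 − 0.089)·U = 0.089×2390 − 176.86 = 35.85
U = 35.85 / 0.286 = 125.35 g/s

125.3 g/s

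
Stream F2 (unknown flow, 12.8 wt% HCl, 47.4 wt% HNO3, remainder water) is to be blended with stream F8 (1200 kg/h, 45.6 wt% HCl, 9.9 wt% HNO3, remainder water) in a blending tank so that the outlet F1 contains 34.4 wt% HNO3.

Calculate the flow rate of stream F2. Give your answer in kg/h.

2262 kg/h

Let F2 be the unknown flow. Total out = 1200 + F2.
HNO3 balance: 118.8 + 0.474·F2 = 0.344·(1200 + F2)
(0.474 − 0.344)·F2 = 0.344×1200 − 118.8 = 294
F2 = 294 / 0.130 = 2261.5 kg/h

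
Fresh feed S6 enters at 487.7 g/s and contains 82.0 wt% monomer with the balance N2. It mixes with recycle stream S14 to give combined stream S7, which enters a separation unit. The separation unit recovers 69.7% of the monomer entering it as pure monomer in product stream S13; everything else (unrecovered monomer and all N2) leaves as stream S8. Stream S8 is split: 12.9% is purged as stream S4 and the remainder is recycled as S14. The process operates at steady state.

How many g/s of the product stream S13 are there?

378.7 g/s

monomer in S7: m_A = 487.7×0.820 + (1−0.129)·(1−0.697)·m_A, so m_A = 399.91/0.7361 = 543.3 g/s.
Product S13 = 0.697×543.3 = 378.68 g/s.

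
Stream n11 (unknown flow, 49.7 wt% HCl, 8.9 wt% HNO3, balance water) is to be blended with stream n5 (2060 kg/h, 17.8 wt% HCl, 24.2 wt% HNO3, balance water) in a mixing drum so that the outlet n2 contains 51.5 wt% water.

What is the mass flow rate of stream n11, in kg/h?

Let n11 be the unknown flow. Total out = 2060 + n11.
water balance: 1194.8 + 0.414·n11 = 0.515·(2060 + n11)
(0.414 − 0.515)·n11 = 0.515×2060 − 1194.8 = -133.9
n11 = -133.9 / -0.101 = 1325.7 kg/h

1326 kg/h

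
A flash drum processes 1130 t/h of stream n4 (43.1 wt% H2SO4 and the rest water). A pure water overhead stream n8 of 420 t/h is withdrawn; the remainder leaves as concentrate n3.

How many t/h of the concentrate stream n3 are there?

710 t/h

Concentrate = 1130 − 420 = 710 t/h.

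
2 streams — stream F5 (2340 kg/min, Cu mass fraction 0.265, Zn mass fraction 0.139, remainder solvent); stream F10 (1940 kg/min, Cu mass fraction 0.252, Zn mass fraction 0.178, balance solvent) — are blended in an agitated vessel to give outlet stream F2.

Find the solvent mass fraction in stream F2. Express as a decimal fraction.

Total flow out = 2340 + 1940 = 4280 kg/min.
solvent in = 2340×0.596 + 1940×0.570 = 2500.4 kg/min.
solvent mass fraction in F2 = 2500.4/4280 = 0.584.

0.584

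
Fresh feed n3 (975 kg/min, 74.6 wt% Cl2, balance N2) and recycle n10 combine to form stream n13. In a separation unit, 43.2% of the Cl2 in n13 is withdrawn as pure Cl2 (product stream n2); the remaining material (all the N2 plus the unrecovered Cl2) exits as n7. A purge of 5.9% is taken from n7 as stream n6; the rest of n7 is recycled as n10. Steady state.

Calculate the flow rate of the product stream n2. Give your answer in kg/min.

Cl2 in n13: m_A = 975×0.746 + (1−0.059)·(1−0.432)·m_A, so m_A = 727.35/0.4655 = 1562.5 kg/min.
Product n2 = 0.432×1562.5 = 674.99 kg/min.

675 kg/min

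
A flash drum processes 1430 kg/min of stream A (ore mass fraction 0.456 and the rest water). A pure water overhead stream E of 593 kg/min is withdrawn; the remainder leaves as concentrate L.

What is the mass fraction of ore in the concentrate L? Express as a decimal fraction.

0.779

ore is not removed: 1430×0.456 = 652.08 kg/min of ore enters L.
Concentrate = 1430 − 593 = 837 kg/min.
Mass fraction = 652.08/837 = 0.779.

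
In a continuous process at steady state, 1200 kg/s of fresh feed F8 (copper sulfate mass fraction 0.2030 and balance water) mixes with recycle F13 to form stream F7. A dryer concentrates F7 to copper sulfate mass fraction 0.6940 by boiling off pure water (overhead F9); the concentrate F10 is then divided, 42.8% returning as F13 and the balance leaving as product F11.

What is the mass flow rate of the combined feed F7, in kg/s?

Overall copper sulfate balance (none leaves overhead): copper sulfate in fresh feed = copper sulfate in product, i.e. 1200×0.203 = (1−0.428)·F10·0.694.
F10 = 243.6/(0.694×0.572) = 613.65 kg/s.
Recycle F13 = 0.428×613.65 = 262.64 kg/s.
Combined feed F7 = 1200 + 262.64 = 1462.6 kg/s.

1463 kg/s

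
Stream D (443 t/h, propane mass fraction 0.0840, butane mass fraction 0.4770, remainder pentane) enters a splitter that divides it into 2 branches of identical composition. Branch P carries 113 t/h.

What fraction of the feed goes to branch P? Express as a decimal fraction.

Fraction to P = 113/443 = 0.2551.

0.255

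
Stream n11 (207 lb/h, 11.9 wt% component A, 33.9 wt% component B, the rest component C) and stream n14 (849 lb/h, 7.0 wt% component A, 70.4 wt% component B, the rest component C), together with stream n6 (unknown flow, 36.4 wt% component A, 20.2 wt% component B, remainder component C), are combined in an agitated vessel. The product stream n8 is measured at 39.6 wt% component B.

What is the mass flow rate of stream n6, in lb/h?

1287 lb/h

Let n6 be the unknown flow. Total out = 1056 + n6.
component B balance: 667.87 + 0.202·n6 = 0.396·(1056 + n6)
(0.202 − 0.396)·n6 = 0.396×1056 − 667.87 = -249.69
n6 = -249.69 / -0.194 = 1287.1 lb/h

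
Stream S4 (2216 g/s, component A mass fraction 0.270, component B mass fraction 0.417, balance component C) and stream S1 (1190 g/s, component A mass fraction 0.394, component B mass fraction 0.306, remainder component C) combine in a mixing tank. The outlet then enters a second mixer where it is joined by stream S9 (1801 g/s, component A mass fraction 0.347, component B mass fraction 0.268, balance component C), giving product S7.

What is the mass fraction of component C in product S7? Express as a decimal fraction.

0.335

Overall, product flow = 5207 g/s.
component C in = 2216×0.313 + 1190×0.300 + 1801×0.385 = 1744 g/s.
component C fraction in S7 = 0.335.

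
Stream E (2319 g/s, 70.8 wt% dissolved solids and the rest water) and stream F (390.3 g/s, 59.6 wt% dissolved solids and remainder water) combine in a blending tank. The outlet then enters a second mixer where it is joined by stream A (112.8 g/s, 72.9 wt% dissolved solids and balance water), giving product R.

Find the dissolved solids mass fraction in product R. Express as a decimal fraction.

0.693

Overall, product flow = 2822.1 g/s.
dissolved solids in = 2319×0.708 + 390.3×0.596 + 112.8×0.729 = 1956.7 g/s.
dissolved solids fraction in R = 0.693.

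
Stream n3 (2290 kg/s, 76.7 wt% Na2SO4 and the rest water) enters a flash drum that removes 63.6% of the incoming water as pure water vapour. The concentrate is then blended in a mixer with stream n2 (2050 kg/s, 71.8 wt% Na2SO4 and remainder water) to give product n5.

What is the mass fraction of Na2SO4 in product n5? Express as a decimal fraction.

Vapour removed = 0.636×0.233×2290 = 339.35 kg/s; concentrate = 1950.6 kg/s.
Na2SO4 reaching the mixer = 1756.4 (from concentrate) + 2050×0.718 = 3228.3 kg/s.
Product flow = 1950.6 + 2050 = 4000.6 kg/s; Na2SO4 fraction = 0.8070.

0.8070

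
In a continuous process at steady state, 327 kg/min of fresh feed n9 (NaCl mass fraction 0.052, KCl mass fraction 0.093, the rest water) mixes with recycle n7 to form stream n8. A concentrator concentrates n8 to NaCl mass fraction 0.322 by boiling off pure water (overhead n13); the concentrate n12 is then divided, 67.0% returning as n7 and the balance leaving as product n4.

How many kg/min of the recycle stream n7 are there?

107.2 kg/min

Overall NaCl balance (none leaves overhead): NaCl in fresh feed = NaCl in product, i.e. 327×0.052 = (1−0.670)·n12·0.322.
n12 = 17.004/(0.322×0.330) = 160.02 kg/min.
Recycle n7 = 0.670×160.02 = 107.22 kg/min.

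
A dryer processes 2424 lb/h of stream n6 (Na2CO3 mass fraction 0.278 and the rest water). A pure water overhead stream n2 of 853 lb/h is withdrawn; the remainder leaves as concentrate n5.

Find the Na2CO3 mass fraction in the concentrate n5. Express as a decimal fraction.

0.429

Na2CO3 is not removed: 2424×0.278 = 673.87 lb/h of Na2CO3 enters n5.
Concentrate = 2424 − 853 = 1571 lb/h.
Mass fraction = 673.87/1571 = 0.429.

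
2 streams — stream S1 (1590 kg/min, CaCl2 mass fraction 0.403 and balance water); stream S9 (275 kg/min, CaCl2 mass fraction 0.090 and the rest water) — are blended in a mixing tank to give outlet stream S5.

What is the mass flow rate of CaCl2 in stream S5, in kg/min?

CaCl2 out = CaCl2 in = 1590×0.403 + 275×0.090 = 665.52 kg/min.

665.5 kg/min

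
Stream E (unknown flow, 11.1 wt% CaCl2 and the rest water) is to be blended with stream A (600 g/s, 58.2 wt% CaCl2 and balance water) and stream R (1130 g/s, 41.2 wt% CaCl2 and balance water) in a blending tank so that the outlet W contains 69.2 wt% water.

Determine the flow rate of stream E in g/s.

1431 g/s

Let E be the unknown flow. Total out = 1730 + E.
water balance: 915.24 + 0.889·E = 0.692·(1730 + E)
(0.889 − 0.692)·E = 0.692×1730 − 915.24 = 281.92
E = 281.92 / 0.197 = 1431.1 g/s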